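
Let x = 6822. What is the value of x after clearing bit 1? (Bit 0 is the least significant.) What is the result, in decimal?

6820

x = 1101010100110
bit 1 is currently 1; clear it via x & ~(1 << 1) = x & ~2
→ 1101010100100 = 6820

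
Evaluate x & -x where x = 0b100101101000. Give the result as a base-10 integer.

8

x = 100101101000 = 2408
-x (two's complement) = …011010011000
AND   = 000000001000 = 8
(x & -x isolates the lowest set bit of x.)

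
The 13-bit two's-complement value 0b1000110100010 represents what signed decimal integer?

-3678

pattern = 1000110100010 (MSB is 1 ⇒ negative)
Invert: 0111001011101, add 1 → 0111001011110 = 3678, so the value is -3678.
(Equivalently: 4514 - 2^13 = 4514 - 8192 = -3678.)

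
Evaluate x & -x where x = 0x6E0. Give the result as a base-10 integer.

x = 11011100000 = 1760
-x (two's complement) = …00100100000
AND   = 00000100000 = 32
(x & -x isolates the lowest set bit of x.)

32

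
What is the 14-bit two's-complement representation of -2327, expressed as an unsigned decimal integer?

2327 in 14 bits: 00100100010111
Invert: 11011011101000
Add 1:  11011011101001 = 14057
(Check: 2^14 - 2327 = 16384 - 2327 = 14057.)

14057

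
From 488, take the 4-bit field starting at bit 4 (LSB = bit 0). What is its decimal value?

v = 0111101000
Shift right by 4: 011110
Mask low 4 bits: 1110 = 14

14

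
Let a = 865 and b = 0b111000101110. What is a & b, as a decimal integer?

865 = 001101100001
b = 111000101110
AND → 001000100000 = 544

544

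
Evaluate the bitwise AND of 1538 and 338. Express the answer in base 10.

2

1538 = 11000000010
338 = 00101010010
AND → 00000000010 = 2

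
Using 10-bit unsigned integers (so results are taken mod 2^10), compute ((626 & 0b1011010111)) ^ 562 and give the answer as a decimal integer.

96

626 = 1001110010
0b1011010111 = 1011010111
→ & → 1001010010 = 594
562 = 1000110010
→ ^ → 0001100000 = 96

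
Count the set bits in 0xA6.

0xA6 = 10100110
Count the 1s: 1 + 1 + 1 + 1 = 4

4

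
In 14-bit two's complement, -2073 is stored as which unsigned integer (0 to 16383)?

2073 in 14 bits: 00100000011001
Invert: 11011111100110
Add 1:  11011111100111 = 14311
(Check: 2^14 - 2073 = 16384 - 2073 = 14311.)

14311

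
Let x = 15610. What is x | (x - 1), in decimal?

x = 11110011111010 = 15610
x - 1 = 11110011111001
OR    = 11110011111011 = 15611
(x | (x - 1) sets all bits below the lowest set bit.)

15611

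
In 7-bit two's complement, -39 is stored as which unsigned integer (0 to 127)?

89

39 in 7 bits: 0100111
Invert: 1011000
Add 1:  1011001 = 89
(Check: 2^7 - 39 = 128 - 39 = 89.)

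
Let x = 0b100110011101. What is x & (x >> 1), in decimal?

x = 100110011101 = 2461
x>>1 = 010011001110
AND  = 000010001100 = 140
(x & (x >> 1) has a 1 wherever x has two consecutive 1 bits.)

140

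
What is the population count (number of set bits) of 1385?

6

1385 = 10101101001
Count the 1s: 1 + 1 + 1 + 1 + 1 + 1 = 6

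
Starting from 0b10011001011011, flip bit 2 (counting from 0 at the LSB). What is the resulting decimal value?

x = 10011001011011
bit 2 is currently 0; toggle it via x ^ (1 << 2) = x ^ 4
→ 10011001011111 = 9823

9823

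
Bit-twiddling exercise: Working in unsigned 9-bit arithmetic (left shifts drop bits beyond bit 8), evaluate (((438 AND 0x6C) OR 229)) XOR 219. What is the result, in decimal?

62

438 = 110110110
0x6C = 001101100
→ AND → 000100100 = 36
229 = 011100101
→ OR → 011100101 = 229
219 = 011011011
→ XOR → 000111110 = 62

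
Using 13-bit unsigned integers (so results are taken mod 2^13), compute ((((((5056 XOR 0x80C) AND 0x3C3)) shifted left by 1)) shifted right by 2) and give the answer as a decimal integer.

480

5056 = 1001111000000
0x80C = 0100000001100
→ XOR → 1101111001100 = 7116
0x3C3 = 0001111000011
→ AND → 0001111000000 = 960
→ shifted left by 1 (mod 2^13) → 0011110000000 = 1920
→ shifted right by 2 → 0000111100000 = 480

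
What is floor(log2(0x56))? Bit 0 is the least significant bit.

0x56 = 1010110
The topmost 1 is at position 6 (since 2^6 = 64 ≤ 86 < 128).

6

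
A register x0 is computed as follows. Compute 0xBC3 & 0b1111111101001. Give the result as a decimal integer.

0xBC3 = 0101111000011
b = 1111111101001
AND → 0101111000001 = 3009

3009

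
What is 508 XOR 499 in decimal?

508 = 111111100
499 = 111110011
XOR → 000001111 = 15

15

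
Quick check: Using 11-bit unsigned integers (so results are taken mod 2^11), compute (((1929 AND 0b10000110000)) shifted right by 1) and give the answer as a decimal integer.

1929 = 11110001001
0b10000110000 = 10000110000
→ AND → 10000000000 = 1024
→ shifted right by 1 → 01000000000 = 512

512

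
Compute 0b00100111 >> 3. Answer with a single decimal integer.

x = 100111
shift right by 3 → 000100 = 4
(equivalently, floor(39 / 8))

4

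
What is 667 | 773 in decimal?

927

667 = 1010011011
773 = 1100000101
 OR → 1110011111 = 927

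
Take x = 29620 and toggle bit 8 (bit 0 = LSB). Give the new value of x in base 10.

29364

x = 111001110110100
bit 8 is currently 1; toggle it via x ^ (1 << 8) = x ^ 256
→ 111001010110100 = 29364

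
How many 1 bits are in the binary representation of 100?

3

100 = 1100100
Count the 1s: 1 + 1 + 1 = 3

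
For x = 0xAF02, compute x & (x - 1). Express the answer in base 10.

44800

x = 1010111100000010 = 44802
x - 1 = 1010111100000001
AND   = 1010111100000000 = 44800
(x & (x - 1) clears the lowest set bit of x.)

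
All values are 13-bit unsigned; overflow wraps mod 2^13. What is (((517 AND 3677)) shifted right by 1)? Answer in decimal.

258

517 = 0001000000101
3677 = 0111001011101
→ AND → 0001000000101 = 517
→ shifted right by 1 → 0000100000010 = 258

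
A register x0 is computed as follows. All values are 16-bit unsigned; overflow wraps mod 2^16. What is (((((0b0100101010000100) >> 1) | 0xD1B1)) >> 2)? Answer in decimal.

15740

0b0100101010000100 = 0100101010000100
→ >> 1 → 0010010101000010 = 9538
0xD1B1 = 1101000110110001
→ | → 1111010111110011 = 62963
→ >> 2 → 0011110101111100 = 15740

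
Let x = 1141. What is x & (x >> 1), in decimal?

48

x = 10001110101 = 1141
x>>1 = 01000111010
AND  = 00000110000 = 48
(x & (x >> 1) has a 1 wherever x has two consecutive 1 bits.)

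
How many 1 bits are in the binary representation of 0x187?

5

0x187 = 110000111
Count the 1s: 1 + 1 + 1 + 1 + 1 = 5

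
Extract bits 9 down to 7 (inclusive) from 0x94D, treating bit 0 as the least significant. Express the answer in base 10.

v = 100101001101
Shift right by 7: 10010
Mask low 3 bits: 010 = 2

2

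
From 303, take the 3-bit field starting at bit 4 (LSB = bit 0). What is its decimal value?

v = 100101111
Shift right by 4: 10010
Mask low 3 bits: 010 = 2

2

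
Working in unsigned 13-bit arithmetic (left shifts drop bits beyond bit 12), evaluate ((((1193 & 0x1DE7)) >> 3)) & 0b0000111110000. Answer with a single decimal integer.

144

1193 = 0010010101001
0x1DE7 = 1110111100111
→ & → 0010010100001 = 1185
→ >> 3 → 0000010010100 = 148
0b0000111110000 = 0000111110000
→ & → 0000010010000 = 144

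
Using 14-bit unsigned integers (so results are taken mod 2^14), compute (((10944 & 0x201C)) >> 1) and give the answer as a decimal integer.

10944 = 10101011000000
0x201C = 10000000011100
→ & → 10000000000000 = 8192
→ >> 1 → 01000000000000 = 4096

4096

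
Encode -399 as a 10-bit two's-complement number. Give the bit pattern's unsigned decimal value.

399 in 10 bits: 0110001111
Invert: 1001110000
Add 1:  1001110001 = 625
(Check: 2^10 - 399 = 1024 - 399 = 625.)

625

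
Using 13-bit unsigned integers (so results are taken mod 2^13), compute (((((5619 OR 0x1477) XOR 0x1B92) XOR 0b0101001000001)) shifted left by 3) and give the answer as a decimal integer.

288

5619 = 1010111110011
0x1477 = 1010001110111
→ OR → 1010111110111 = 5623
0x1B92 = 1101110010010
→ XOR → 0111001100101 = 3685
0b0101001000001 = 0101001000001
→ XOR → 0010000100100 = 1060
→ shifted left by 3 (mod 2^13) → 0000100100000 = 288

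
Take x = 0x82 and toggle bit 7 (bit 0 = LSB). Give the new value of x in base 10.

x = 0010000010
bit 7 is currently 1; toggle it via x ^ (1 << 7) = x ^ 128
→ 0000000010 = 2

2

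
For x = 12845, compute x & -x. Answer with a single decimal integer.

1

x = 11001000101101 = 12845
-x (two's complement) = …00110111010011
AND   = 00000000000001 = 1
(x & -x isolates the lowest set bit of x.)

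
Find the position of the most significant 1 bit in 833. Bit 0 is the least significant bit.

9

833 = 1101000001
The topmost 1 is at position 9 (since 2^9 = 512 ≤ 833 < 1024).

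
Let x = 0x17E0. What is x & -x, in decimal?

x = 1011111100000 = 6112
-x (two's complement) = …0100000100000
AND   = 0000000100000 = 32
(x & -x isolates the lowest set bit of x.)

32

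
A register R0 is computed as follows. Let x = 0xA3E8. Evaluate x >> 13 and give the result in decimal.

5

0xA3E8 = 1010001111101000
shift right by 13 → 0000000000000101 = 5
(equivalently, floor(41960 / 8192))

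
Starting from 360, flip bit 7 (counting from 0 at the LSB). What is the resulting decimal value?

x = 000101101000
bit 7 is currently 0; toggle it via x ^ (1 << 7) = x ^ 128
→ 000111101000 = 488

488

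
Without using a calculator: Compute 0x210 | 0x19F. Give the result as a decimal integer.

927

0x210 = 1000010000
0x19F = 0110011111
 OR → 1110011111 = 927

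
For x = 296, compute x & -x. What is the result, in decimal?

8

x = 100101000 = 296
-x (two's complement) = …011011000
AND   = 000001000 = 8
(x & -x isolates the lowest set bit of x.)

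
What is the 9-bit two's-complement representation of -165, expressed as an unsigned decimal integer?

165 in 9 bits: 010100101
Invert: 101011010
Add 1:  101011011 = 347
(Check: 2^9 - 165 = 512 - 165 = 347.)

347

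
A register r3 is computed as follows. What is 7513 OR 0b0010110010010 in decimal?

7513 = 1110101011001
b = 0010110010010
 OR → 1110111011011 = 7643

7643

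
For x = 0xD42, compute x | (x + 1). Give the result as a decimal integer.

3395

x = 110101000010 = 3394
x + 1 = 110101000011
OR    = 110101000011 = 3395
(x | (x + 1) sets the lowest cleared bit.)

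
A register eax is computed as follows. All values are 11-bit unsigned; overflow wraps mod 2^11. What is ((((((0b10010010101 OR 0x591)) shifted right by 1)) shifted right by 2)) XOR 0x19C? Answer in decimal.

302

0b10010010101 = 10010010101
0x591 = 10110010001
→ OR → 10110010101 = 1429
→ shifted right by 1 → 01011001010 = 714
→ shifted right by 2 → 00010110010 = 178
0x19C = 00110011100
→ XOR → 00100101110 = 302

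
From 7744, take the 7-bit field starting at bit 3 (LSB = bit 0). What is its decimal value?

v = 1111001000000
Shift right by 3: 1111001000
Mask low 7 bits: 1001000 = 72

72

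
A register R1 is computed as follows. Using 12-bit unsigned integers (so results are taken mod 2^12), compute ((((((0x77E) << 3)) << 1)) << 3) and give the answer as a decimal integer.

3840

0x77E = 011101111110
→ << 3 (mod 2^12) → 101111110000 = 3056
→ << 1 (mod 2^12) → 011111100000 = 2016
→ << 3 (mod 2^12) → 111100000000 = 3840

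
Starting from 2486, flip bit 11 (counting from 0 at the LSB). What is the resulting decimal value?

438

x = 100110110110
bit 11 is currently 1; toggle it via x ^ (1 << 11) = x ^ 2048
→ 000110110110 = 438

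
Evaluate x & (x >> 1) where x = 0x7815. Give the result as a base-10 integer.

14336

x = 111100000010101 = 30741
x>>1 = 011110000001010
AND  = 011100000000000 = 14336
(x & (x >> 1) has a 1 wherever x has two consecutive 1 bits.)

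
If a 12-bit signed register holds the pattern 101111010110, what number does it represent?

-1066

pattern = 101111010110 (MSB is 1 ⇒ negative)
Invert: 010000101001, add 1 → 010000101010 = 1066, so the value is -1066.
(Equivalently: 3030 - 2^12 = 3030 - 4096 = -1066.)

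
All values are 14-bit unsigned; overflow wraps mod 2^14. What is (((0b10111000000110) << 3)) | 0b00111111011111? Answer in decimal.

0b10111000000110 = 10111000000110
→ << 3 (mod 2^14) → 11000000110000 = 12336
0b00111111011111 = 00111111011111
→ | → 11111111111111 = 16383

16383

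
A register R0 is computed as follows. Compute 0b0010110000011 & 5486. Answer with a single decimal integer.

1282

a = 0010110000011
5486 = 1010101101110
AND → 0010100000010 = 1282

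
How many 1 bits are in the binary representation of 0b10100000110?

4

n = 10100000110
Count the 1s: 1 + 1 + 1 + 1 = 4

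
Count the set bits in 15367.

15367 = 11110000000111
Count the 1s: 1 + 1 + 1 + 1 + 1 + 1 + 1 = 7

7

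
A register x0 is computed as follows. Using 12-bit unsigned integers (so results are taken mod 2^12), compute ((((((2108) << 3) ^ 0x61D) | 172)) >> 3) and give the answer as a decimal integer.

2108 = 100000111100
→ << 3 (mod 2^12) → 000111100000 = 480
0x61D = 011000011101
→ ^ → 011111111101 = 2045
172 = 000010101100
→ | → 011111111101 = 2045
→ >> 3 → 000011111111 = 255

255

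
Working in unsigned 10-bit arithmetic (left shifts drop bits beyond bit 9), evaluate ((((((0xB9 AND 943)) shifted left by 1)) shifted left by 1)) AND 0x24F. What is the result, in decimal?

516

0xB9 = 0010111001
943 = 1110101111
→ AND → 0010101001 = 169
→ shifted left by 1 (mod 2^10) → 0101010010 = 338
→ shifted left by 1 (mod 2^10) → 1010100100 = 676
0x24F = 1001001111
→ AND → 1000000100 = 516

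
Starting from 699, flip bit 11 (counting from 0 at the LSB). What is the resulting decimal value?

x = 001010111011
bit 11 is currently 0; toggle it via x ^ (1 << 11) = x ^ 2048
→ 101010111011 = 2747

2747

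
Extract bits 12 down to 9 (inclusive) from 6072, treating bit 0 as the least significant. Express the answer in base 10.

11

v = 01011110111000
Shift right by 9: 01011
Mask low 4 bits: 1011 = 11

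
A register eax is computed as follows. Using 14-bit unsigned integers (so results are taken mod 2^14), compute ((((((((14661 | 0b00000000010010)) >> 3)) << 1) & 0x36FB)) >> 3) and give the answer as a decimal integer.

202

14661 = 11100101000101
0b00000000010010 = 00000000010010
→ | → 11100101010111 = 14679
→ >> 3 → 00011100101010 = 1834
→ << 1 (mod 2^14) → 00111001010100 = 3668
0x36FB = 11011011111011
→ & → 00011001010000 = 1616
→ >> 3 → 00000011001010 = 202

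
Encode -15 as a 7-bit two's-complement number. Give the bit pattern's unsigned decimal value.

15 in 7 bits: 0001111
Invert: 1110000
Add 1:  1110001 = 113
(Check: 2^7 - 15 = 128 - 15 = 113.)

113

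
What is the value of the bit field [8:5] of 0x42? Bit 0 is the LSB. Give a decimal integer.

v = 001000010
Shift right by 5: 0010
Mask low 4 bits: 0010 = 2

2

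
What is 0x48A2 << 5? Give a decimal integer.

595008

0x48A2 = 00000100100010100010
shift left by 5 → 10010001010001000000 = 595008
(equivalently, 18594 × 2^5 = 18594 × 32)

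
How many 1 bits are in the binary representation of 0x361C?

7

0x361C = 11011000011100
Count the 1s: 1 + 1 + 1 + 1 + 1 + 1 + 1 = 7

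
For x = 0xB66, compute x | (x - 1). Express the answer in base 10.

x = 101101100110 = 2918
x - 1 = 101101100101
OR    = 101101100111 = 2919
(x | (x - 1) sets all bits below the lowest set bit.)

2919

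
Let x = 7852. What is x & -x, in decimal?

x = 1111010101100 = 7852
-x (two's complement) = …0000101010100
AND   = 0000000000100 = 4
(x & -x isolates the lowest set bit of x.)

4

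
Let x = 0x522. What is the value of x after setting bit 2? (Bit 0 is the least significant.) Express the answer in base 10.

1318

x = 10100100010
bit 2 is currently 0; set it via x | (1 << 2) = x | 4
→ 10100100110 = 1318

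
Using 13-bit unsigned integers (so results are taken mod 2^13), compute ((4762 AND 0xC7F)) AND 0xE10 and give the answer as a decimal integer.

16

4762 = 1001010011010
0xC7F = 0110001111111
→ AND → 0000000011010 = 26
0xE10 = 0111000010000
→ AND → 0000000010000 = 16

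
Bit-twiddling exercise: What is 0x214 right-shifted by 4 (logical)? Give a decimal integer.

33

0x214 = 1000010100
shift right by 4 → 0000100001 = 33
(equivalently, floor(532 / 16))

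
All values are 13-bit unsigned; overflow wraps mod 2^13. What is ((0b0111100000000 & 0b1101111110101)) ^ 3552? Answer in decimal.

1760

0b0111100000000 = 0111100000000
0b1101111110101 = 1101111110101
→ & → 0101100000000 = 2816
3552 = 0110111100000
→ ^ → 0011011100000 = 1760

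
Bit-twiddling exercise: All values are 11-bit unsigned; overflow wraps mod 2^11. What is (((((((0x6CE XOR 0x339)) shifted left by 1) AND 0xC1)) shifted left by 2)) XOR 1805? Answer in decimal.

0x6CE = 11011001110
0x339 = 01100111001
→ XOR → 10111110111 = 1527
→ shifted left by 1 (mod 2^11) → 01111101110 = 1006
0xC1 = 00011000001
→ AND → 00011000000 = 192
→ shifted left by 2 (mod 2^11) → 01100000000 = 768
1805 = 11100001101
→ XOR → 10000001101 = 1037

1037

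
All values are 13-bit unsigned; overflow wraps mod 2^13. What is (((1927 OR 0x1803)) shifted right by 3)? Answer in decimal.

1927 = 0011110000111
0x1803 = 1100000000011
→ OR → 1111110000111 = 8071
→ shifted right by 3 → 0001111110000 = 1008

1008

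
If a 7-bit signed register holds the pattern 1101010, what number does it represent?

pattern = 1101010 (MSB is 1 ⇒ negative)
Invert: 0010101, add 1 → 0010110 = 22, so the value is -22.
(Equivalently: 106 - 2^7 = 106 - 128 = -22.)

-22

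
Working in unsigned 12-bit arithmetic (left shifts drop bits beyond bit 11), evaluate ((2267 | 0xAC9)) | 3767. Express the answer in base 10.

2267 = 100011011011
0xAC9 = 101011001001
→ | → 101011011011 = 2779
3767 = 111010110111
→ | → 111011111111 = 3839

3839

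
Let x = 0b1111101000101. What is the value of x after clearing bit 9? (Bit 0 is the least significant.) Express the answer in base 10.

x = 1111101000101
bit 9 is currently 1; clear it via x & ~(1 << 9) = x & ~512
→ 1110101000101 = 7493

7493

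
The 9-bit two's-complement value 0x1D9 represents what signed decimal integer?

-39

pattern = 111011001 (MSB is 1 ⇒ negative)
Invert: 000100110, add 1 → 000100111 = 39, so the value is -39.
(Equivalently: 473 - 2^9 = 473 - 512 = -39.)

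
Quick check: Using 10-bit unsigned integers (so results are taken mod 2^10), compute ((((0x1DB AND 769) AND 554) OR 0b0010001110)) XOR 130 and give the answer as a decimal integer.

0x1DB = 0111011011
769 = 1100000001
→ AND → 0100000001 = 257
554 = 1000101010
→ AND → 0000000000 = 0
0b0010001110 = 0010001110
→ OR → 0010001110 = 142
130 = 0010000010
→ XOR → 0000001100 = 12

12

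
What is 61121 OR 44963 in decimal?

61411

61121 = 1110111011000001
44963 = 1010111110100011
 OR → 1110111111100011 = 61411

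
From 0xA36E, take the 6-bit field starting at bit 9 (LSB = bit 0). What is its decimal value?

v = 1010001101101110
Shift right by 9: 1010001
Mask low 6 bits: 010001 = 17

17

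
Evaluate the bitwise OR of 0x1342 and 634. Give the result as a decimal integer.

4986

0x1342 = 1001101000010
634 = 0001001111010
 OR → 1001101111010 = 4986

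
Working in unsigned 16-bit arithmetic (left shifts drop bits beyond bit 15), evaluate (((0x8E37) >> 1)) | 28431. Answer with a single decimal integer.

28447

0x8E37 = 1000111000110111
→ >> 1 → 0100011100011011 = 18203
28431 = 0110111100001111
→ | → 0110111100011111 = 28447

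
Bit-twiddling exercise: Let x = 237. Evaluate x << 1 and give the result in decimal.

237 = 011101101
shift left by 1 → 111011010 = 474
(equivalently, 237 × 2^1 = 237 × 2)

474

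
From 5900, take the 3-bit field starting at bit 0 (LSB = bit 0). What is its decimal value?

4

v = 1011100001100
Shift right by 0: 1011100001100
Mask low 3 bits: 100 = 4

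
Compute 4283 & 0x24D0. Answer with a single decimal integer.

144

4283 = 01000010111011
0x24D0 = 10010011010000
AND → 00000010010000 = 144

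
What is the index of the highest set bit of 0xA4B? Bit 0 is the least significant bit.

11

0xA4B = 101001001011
The topmost 1 is at position 11 (since 2^11 = 2048 ≤ 2635 < 4096).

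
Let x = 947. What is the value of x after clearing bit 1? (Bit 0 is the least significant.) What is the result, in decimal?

945

x = 1110110011
bit 1 is currently 1; clear it via x & ~(1 << 1) = x & ~2
→ 1110110001 = 945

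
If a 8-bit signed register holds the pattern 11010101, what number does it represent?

pattern = 11010101 (MSB is 1 ⇒ negative)
Invert: 00101010, add 1 → 00101011 = 43, so the value is -43.
(Equivalently: 213 - 2^8 = 213 - 256 = -43.)

-43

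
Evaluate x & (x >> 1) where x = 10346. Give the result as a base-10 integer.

x = 10100001101010 = 10346
x>>1 = 01010000110101
AND  = 00000000100000 = 32
(x & (x >> 1) has a 1 wherever x has two consecutive 1 bits.)

32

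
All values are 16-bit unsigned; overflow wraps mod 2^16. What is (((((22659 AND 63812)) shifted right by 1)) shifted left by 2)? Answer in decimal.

22659 = 0101100010000011
63812 = 1111100101000100
→ AND → 0101100000000000 = 22528
→ shifted right by 1 → 0010110000000000 = 11264
→ shifted left by 2 (mod 2^16) → 1011000000000000 = 45056

45056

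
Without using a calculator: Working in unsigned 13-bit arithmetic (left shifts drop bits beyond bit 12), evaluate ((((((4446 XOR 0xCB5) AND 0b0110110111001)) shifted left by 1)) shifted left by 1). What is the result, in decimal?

5796

4446 = 1000101011110
0xCB5 = 0110010110101
→ XOR → 1110111101011 = 7659
0b0110110111001 = 0110110111001
→ AND → 0110110101001 = 3497
→ shifted left by 1 (mod 2^13) → 1101101010010 = 6994
→ shifted left by 1 (mod 2^13) → 1011010100100 = 5796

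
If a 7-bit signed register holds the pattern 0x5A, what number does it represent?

-38

pattern = 1011010 (MSB is 1 ⇒ negative)
Invert: 0100101, add 1 → 0100110 = 38, so the value is -38.
(Equivalently: 90 - 2^7 = 90 - 128 = -38.)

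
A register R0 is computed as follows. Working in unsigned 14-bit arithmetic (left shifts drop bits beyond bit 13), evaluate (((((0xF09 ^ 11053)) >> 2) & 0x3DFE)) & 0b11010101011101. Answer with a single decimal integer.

0xF09 = 00111100001001
11053 = 10101100101101
→ ^ → 10010000100100 = 9252
→ >> 2 → 00100100001001 = 2313
0x3DFE = 11110111111110
→ & → 00100100001000 = 2312
0b11010101011101 = 11010101011101
→ & → 00000100001000 = 264

264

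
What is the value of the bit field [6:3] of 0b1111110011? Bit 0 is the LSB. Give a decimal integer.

14

v = 1111110011
Shift right by 3: 1111110
Mask low 4 bits: 1110 = 14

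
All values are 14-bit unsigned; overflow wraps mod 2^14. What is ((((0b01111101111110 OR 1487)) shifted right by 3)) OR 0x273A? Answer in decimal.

10239

0b01111101111110 = 01111101111110
1487 = 00010111001111
→ OR → 01111111111111 = 8191
→ shifted right by 3 → 00001111111111 = 1023
0x273A = 10011100111010
→ OR → 10011111111111 = 10239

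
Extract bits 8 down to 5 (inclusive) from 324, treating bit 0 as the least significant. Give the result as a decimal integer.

10

v = 0000101000100
Shift right by 5: 00001010
Mask low 4 bits: 1010 = 10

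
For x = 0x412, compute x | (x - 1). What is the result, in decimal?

x = 10000010010 = 1042
x - 1 = 10000010001
OR    = 10000010011 = 1043
(x | (x - 1) sets all bits below the lowest set bit.)

1043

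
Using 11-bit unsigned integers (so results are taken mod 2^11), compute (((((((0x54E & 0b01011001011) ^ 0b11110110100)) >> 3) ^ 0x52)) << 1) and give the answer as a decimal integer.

346

0x54E = 10101001110
0b01011001011 = 01011001011
→ & → 00001001010 = 74
0b11110110100 = 11110110100
→ ^ → 11111111110 = 2046
→ >> 3 → 00011111111 = 255
0x52 = 00001010010
→ ^ → 00010101101 = 173
→ << 1 (mod 2^11) → 00101011010 = 346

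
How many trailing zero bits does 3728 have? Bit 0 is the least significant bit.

4

3728 = 111010010000
Trailing zeros: 4, so the lowest set bit is bit 4 (value 16).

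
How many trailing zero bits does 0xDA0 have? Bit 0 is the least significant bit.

0xDA0 = 110110100000
Trailing zeros: 5, so the lowest set bit is bit 5 (value 32).

5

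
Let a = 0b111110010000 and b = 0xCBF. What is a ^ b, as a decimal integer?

815

a = 111110010000
0xCBF = 110010111111
XOR → 001100101111 = 815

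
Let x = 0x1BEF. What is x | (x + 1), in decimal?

x = 1101111101111 = 7151
x + 1 = 1101111110000
OR    = 1101111111111 = 7167
(x | (x + 1) sets the lowest cleared bit.)

7167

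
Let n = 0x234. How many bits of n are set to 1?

4

0x234 = 1000110100
Count the 1s: 1 + 1 + 1 + 1 = 4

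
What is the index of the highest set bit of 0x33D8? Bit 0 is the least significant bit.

0x33D8 = 11001111011000
The topmost 1 is at position 13 (since 2^13 = 8192 ≤ 13272 < 16384).

13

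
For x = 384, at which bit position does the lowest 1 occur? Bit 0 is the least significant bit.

7

384 = 110000000
Trailing zeros: 7, so the lowest set bit is bit 7 (value 128).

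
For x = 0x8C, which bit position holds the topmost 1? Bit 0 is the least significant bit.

7

0x8C = 10001100
The topmost 1 is at position 7 (since 2^7 = 128 ≤ 140 < 256).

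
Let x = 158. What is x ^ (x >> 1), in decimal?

x = 10011110 = 158
x>>1 = 01001111
XOR  = 11010001 = 209
(x ^ (x >> 1) gives the standard binary-reflected Gray code of x.)

209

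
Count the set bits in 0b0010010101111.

7

n = 10010101111
Count the 1s: 1 + 1 + 1 + 1 + 1 + 1 + 1 = 7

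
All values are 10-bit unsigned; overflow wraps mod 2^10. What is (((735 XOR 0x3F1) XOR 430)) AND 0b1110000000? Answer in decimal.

735 = 1011011111
0x3F1 = 1111110001
→ XOR → 0100101110 = 302
430 = 0110101110
→ XOR → 0010000000 = 128
0b1110000000 = 1110000000
→ AND → 0010000000 = 128

128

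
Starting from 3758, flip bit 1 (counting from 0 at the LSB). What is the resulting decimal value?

x = 111010101110
bit 1 is currently 1; toggle it via x ^ (1 << 1) = x ^ 2
→ 111010101100 = 3756

3756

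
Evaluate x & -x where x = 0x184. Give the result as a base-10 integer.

x = 110000100 = 388
-x (two's complement) = …001111100
AND   = 000000100 = 4
(x & -x isolates the lowest set bit of x.)

4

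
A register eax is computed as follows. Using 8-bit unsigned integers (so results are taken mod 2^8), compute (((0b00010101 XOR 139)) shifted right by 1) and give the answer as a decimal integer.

79

0b00010101 = 00010101
139 = 10001011
→ XOR → 10011110 = 158
→ shifted right by 1 → 01001111 = 79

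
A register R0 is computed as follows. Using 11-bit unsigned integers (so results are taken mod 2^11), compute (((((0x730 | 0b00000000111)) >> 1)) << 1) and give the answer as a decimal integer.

0x730 = 11100110000
0b00000000111 = 00000000111
→ | → 11100110111 = 1847
→ >> 1 → 01110011011 = 923
→ << 1 (mod 2^11) → 11100110110 = 1846

1846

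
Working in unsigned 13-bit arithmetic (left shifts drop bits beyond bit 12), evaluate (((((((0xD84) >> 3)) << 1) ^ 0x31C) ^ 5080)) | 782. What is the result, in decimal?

0xD84 = 0110110000100
→ >> 3 → 0000110110000 = 432
→ << 1 (mod 2^13) → 0001101100000 = 864
0x31C = 0001100011100
→ ^ → 0000001111100 = 124
5080 = 1001111011000
→ ^ → 1001110100100 = 5028
782 = 0001100001110
→ | → 1001110101110 = 5038

5038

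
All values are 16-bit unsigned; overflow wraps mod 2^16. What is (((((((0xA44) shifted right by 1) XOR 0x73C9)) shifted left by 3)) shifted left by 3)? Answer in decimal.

47808

0xA44 = 0000101001000100
→ shifted right by 1 → 0000010100100010 = 1314
0x73C9 = 0111001111001001
→ XOR → 0111011011101011 = 30443
→ shifted left by 3 (mod 2^16) → 1011011101011000 = 46936
→ shifted left by 3 (mod 2^16) → 1011101011000000 = 47808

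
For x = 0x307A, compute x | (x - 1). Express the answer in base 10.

x = 11000001111010 = 12410
x - 1 = 11000001111001
OR    = 11000001111011 = 12411
(x | (x - 1) sets all bits below the lowest set bit.)

12411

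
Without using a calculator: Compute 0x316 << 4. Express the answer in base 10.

0x316 = 00001100010110
shift left by 4 → 11000101100000 = 12640
(equivalently, 790 × 2^4 = 790 × 16)

12640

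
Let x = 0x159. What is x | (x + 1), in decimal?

x = 101011001 = 345
x + 1 = 101011010
OR    = 101011011 = 347
(x | (x + 1) sets the lowest cleared bit.)

347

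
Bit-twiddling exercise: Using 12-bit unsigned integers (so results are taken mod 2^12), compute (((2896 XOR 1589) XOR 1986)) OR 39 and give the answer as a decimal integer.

2727

2896 = 101101010000
1589 = 011000110101
→ XOR → 110101100101 = 3429
1986 = 011111000010
→ XOR → 101010100111 = 2727
39 = 000000100111
→ OR → 101010100111 = 2727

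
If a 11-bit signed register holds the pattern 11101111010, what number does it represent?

pattern = 11101111010 (MSB is 1 ⇒ negative)
Invert: 00010000101, add 1 → 00010000110 = 134, so the value is -134.
(Equivalently: 1914 - 2^11 = 1914 - 2048 = -134.)

-134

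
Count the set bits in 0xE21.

5

0xE21 = 111000100001
Count the 1s: 1 + 1 + 1 + 1 + 1 = 5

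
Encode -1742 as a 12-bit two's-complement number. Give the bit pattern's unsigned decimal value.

2354

1742 in 12 bits: 011011001110
Invert: 100100110001
Add 1:  100100110010 = 2354
(Check: 2^12 - 1742 = 4096 - 1742 = 2354.)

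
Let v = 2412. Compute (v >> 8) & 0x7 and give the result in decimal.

1

v = 100101101100
Shift right by 8: 1001
Mask low 3 bits: 001 = 1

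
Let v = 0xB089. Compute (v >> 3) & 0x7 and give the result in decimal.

1

v = 1011000010001001
Shift right by 3: 1011000010001
Mask low 3 bits: 001 = 1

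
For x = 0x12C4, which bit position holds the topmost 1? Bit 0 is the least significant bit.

12

0x12C4 = 1001011000100
The topmost 1 is at position 12 (since 2^12 = 4096 ≤ 4804 < 8192).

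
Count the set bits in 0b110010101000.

5

n = 110010101000
Count the 1s: 1 + 1 + 1 + 1 + 1 = 5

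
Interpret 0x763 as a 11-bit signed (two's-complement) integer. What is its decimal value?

pattern = 11101100011 (MSB is 1 ⇒ negative)
Invert: 00010011100, add 1 → 00010011101 = 157, so the value is -157.
(Equivalently: 1891 - 2^11 = 1891 - 2048 = -157.)

-157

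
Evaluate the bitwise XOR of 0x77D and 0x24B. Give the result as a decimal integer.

1334

0x77D = 11101111101
0x24B = 01001001011
XOR → 10100110110 = 1334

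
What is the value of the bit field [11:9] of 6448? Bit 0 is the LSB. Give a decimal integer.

v = 1100100110000
Shift right by 9: 1100
Mask low 3 bits: 100 = 4

4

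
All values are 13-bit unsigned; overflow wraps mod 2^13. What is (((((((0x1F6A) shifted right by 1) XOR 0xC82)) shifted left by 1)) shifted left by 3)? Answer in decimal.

0x1F6A = 1111101101010
→ shifted right by 1 → 0111110110101 = 4021
0xC82 = 0110010000010
→ XOR → 0001100110111 = 823
→ shifted left by 1 (mod 2^13) → 0011001101110 = 1646
→ shifted left by 3 (mod 2^13) → 1001101110000 = 4976

4976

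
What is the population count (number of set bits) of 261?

3

261 = 100000101
Count the 1s: 1 + 1 + 1 = 3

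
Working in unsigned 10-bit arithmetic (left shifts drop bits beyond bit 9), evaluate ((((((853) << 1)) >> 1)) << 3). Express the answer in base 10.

853 = 1101010101
→ << 1 (mod 2^10) → 1010101010 = 682
→ >> 1 → 0101010101 = 341
→ << 3 (mod 2^10) → 1010101000 = 680

680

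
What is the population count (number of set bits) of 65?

65 = 1000001
Count the 1s: 1 + 1 = 2

2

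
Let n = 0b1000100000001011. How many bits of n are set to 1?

5

n = 1000100000001011
Count the 1s: 1 + 1 + 1 + 1 + 1 = 5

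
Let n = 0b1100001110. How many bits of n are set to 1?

n = 1100001110
Count the 1s: 1 + 1 + 1 + 1 + 1 = 5

5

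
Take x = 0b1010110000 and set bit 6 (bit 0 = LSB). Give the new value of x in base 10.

752

x = 1010110000
bit 6 is currently 0; set it via x | (1 << 6) = x | 64
→ 1011110000 = 752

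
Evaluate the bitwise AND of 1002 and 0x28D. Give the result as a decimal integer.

1002 = 1111101010
0x28D = 1010001101
AND → 1010001000 = 648

648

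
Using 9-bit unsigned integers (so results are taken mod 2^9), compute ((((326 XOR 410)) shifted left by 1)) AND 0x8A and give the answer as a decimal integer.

136

326 = 101000110
410 = 110011010
→ XOR → 011011100 = 220
→ shifted left by 1 (mod 2^9) → 110111000 = 440
0x8A = 010001010
→ AND → 010001000 = 136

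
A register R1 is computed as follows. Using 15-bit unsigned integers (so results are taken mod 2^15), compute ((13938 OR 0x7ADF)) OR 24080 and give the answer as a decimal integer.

32511

13938 = 011011001110010
0x7ADF = 111101011011111
→ OR → 111111011111111 = 32511
24080 = 101111000010000
→ OR → 111111011111111 = 32511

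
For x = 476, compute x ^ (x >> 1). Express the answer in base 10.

306

x = 111011100 = 476
x>>1 = 011101110
XOR  = 100110010 = 306
(x ^ (x >> 1) gives the standard binary-reflected Gray code of x.)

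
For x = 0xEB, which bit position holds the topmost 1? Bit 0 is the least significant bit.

7

0xEB = 11101011
The topmost 1 is at position 7 (since 2^7 = 128 ≤ 235 < 256).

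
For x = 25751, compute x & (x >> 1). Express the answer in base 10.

x = 110010010010111 = 25751
x>>1 = 011001001001011
AND  = 010000000000011 = 8195
(x & (x >> 1) has a 1 wherever x has two consecutive 1 bits.)

8195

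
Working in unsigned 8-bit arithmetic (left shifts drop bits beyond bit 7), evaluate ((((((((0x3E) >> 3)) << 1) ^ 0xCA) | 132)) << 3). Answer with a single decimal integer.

0x3E = 00111110
→ >> 3 → 00000111 = 7
→ << 1 (mod 2^8) → 00001110 = 14
0xCA = 11001010
→ ^ → 11000100 = 196
132 = 10000100
→ | → 11000100 = 196
→ << 3 (mod 2^8) → 00100000 = 32

32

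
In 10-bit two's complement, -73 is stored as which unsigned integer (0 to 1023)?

73 in 10 bits: 0001001001
Invert: 1110110110
Add 1:  1110110111 = 951
(Check: 2^10 - 73 = 1024 - 73 = 951.)

951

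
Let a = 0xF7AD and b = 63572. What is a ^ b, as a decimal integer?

0xF7AD = 1111011110101101
63572 = 1111100001010100
XOR → 0000111111111001 = 4089

4089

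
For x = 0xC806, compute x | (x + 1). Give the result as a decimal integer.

51207

x = 1100100000000110 = 51206
x + 1 = 1100100000000111
OR    = 1100100000000111 = 51207
(x | (x + 1) sets the lowest cleared bit.)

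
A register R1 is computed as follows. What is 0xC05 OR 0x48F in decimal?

3215

0xC05 = 110000000101
0x48F = 010010001111
 OR → 110010001111 = 3215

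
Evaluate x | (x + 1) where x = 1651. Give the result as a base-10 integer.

x = 11001110011 = 1651
x + 1 = 11001110100
OR    = 11001110111 = 1655
(x | (x + 1) sets the lowest cleared bit.)

1655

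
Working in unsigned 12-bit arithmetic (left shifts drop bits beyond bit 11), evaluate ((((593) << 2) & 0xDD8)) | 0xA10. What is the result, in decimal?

2896

593 = 001001010001
→ << 2 (mod 2^12) → 100101000100 = 2372
0xDD8 = 110111011000
→ & → 100101000000 = 2368
0xA10 = 101000010000
→ | → 101101010000 = 2896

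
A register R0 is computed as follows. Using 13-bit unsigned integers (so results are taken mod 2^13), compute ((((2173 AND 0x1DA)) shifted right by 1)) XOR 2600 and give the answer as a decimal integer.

2173 = 0100001111101
0x1DA = 0000111011010
→ AND → 0000001011000 = 88
→ shifted right by 1 → 0000000101100 = 44
2600 = 0101000101000
→ XOR → 0101000000100 = 2564

2564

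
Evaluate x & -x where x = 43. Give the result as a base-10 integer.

x = 101011 = 43
-x (two's complement) = …010101
AND   = 000001 = 1
(x & -x isolates the lowest set bit of x.)

1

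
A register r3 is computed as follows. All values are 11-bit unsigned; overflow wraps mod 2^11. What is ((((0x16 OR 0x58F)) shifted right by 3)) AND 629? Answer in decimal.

49

0x16 = 00000010110
0x58F = 10110001111
→ OR → 10110011111 = 1439
→ shifted right by 3 → 00010110011 = 179
629 = 01001110101
→ AND → 00000110001 = 49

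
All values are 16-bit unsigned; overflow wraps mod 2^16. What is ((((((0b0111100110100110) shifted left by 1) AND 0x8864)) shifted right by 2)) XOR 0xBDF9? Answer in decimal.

40424

0b0111100110100110 = 0111100110100110
→ shifted left by 1 (mod 2^16) → 1111001101001100 = 62284
0x8864 = 1000100001100100
→ AND → 1000000001000100 = 32836
→ shifted right by 2 → 0010000000010001 = 8209
0xBDF9 = 1011110111111001
→ XOR → 1001110111101000 = 40424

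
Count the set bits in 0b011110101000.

6

n = 11110101000
Count the 1s: 1 + 1 + 1 + 1 + 1 + 1 = 6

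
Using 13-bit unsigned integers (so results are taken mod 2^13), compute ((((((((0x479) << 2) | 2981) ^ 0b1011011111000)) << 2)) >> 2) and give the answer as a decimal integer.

1309

0x479 = 0010001111001
→ << 2 (mod 2^13) → 1000111100100 = 4580
2981 = 0101110100101
→ | → 1101111100101 = 7141
0b1011011111000 = 1011011111000
→ ^ → 0110100011101 = 3357
→ << 2 (mod 2^13) → 1010001110100 = 5236
→ >> 2 → 0010100011101 = 1309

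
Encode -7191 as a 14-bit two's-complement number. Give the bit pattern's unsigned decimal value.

9193

7191 in 14 bits: 01110000010111
Invert: 10001111101000
Add 1:  10001111101001 = 9193
(Check: 2^14 - 7191 = 16384 - 7191 = 9193.)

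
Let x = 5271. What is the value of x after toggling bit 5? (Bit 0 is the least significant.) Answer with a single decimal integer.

5303

x = 1010010010111
bit 5 is currently 0; toggle it via x ^ (1 << 5) = x ^ 32
→ 1010010110111 = 5303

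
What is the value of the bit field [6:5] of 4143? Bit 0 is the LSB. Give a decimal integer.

1

v = 1000000101111
Shift right by 5: 10000001
Mask low 2 bits: 01 = 1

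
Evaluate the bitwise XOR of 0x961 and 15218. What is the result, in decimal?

12819

0x961 = 00100101100001
15218 = 11101101110010
XOR → 11001000010011 = 12819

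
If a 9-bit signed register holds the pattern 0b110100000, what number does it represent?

pattern = 110100000 (MSB is 1 ⇒ negative)
Invert: 001011111, add 1 → 001100000 = 96, so the value is -96.
(Equivalently: 416 - 2^9 = 416 - 512 = -96.)

-96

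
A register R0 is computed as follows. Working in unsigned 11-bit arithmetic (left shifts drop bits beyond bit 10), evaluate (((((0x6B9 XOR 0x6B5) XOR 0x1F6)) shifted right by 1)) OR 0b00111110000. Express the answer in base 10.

509

0x6B9 = 11010111001
0x6B5 = 11010110101
→ XOR → 00000001100 = 12
0x1F6 = 00111110110
→ XOR → 00111111010 = 506
→ shifted right by 1 → 00011111101 = 253
0b00111110000 = 00111110000
→ OR → 00111111101 = 509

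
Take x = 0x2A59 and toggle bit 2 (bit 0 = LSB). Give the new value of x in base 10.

10845

x = 10101001011001
bit 2 is currently 0; toggle it via x ^ (1 << 2) = x ^ 4
→ 10101001011101 = 10845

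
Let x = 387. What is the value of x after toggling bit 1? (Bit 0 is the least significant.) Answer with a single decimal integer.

x = 110000011
bit 1 is currently 1; toggle it via x ^ (1 << 1) = x ^ 2
→ 110000001 = 385

385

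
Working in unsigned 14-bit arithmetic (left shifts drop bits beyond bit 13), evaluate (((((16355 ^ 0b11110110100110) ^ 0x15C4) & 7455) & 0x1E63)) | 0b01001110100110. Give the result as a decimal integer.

6055

16355 = 11111111100011
0b11110110100110 = 11110110100110
→ ^ → 00001001000101 = 581
0x15C4 = 01010111000100
→ ^ → 01011110000001 = 6017
7455 = 01110100011111
→ & → 01010100000001 = 5377
0x1E63 = 01111001100011
→ & → 01010000000001 = 5121
0b01001110100110 = 01001110100110
→ | → 01011110100111 = 6055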